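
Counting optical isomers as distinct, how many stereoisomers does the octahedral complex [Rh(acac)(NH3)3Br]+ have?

2

An octahedron has six vertices in three trans pairs; every non-trans pair is cis.
Each acac is bidentate and must span two cis positions.
Working through the distinct placements yields 2 geometric isomers: NH3 fac; NH3 mer.
Each arrangement has an internal mirror plane or centre of symmetry, so none is chiral.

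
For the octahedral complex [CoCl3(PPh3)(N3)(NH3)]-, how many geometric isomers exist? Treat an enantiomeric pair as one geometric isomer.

4

An octahedron has six vertices in three trans pairs; every non-trans pair is cis.
There are 4 geometric isomers: Cl mer (3 arrangements); Cl fac (chiral).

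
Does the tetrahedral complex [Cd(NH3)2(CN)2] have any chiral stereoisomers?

no

In a tetrahedral complex all four positions are equivalent and every pair of ligands is adjacent — there is no cis/trans distinction.
Only one geometric arrangement is possible.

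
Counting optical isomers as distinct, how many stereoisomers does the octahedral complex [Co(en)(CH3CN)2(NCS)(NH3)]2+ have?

6

In an octahedral complex each vertex has one trans partner and four cis neighbours.
Each en is bidentate and must span two cis positions.
The distinct arrangements are (4 in all): CH3CN trans; CH3CN cis (3 arrangements, 2 chiral).
Of these, 2 lack any improper symmetry element and so occur as enantiomeric pairs, giving 4 + 2 = 6 stereoisomers in total.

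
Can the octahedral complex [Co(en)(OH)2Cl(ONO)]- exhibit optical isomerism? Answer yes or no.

yes

An octahedron has six vertices in three trans pairs; every non-trans pair is cis.
Each en is bidentate and must span two cis positions.
The distinct arrangements are (4 in all): OH cis (3 arrangements, 2 chiral); OH trans.
Of these, 2 lack any improper symmetry element and so occur as enantiomeric pairs, giving 4 + 2 = 6 stereoisomers in total.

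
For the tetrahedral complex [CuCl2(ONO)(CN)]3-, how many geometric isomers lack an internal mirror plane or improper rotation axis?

In a tetrahedral complex all four positions are equivalent and every pair of ligands is adjacent — there is no cis/trans distinction.
Only one geometric arrangement is possible.

0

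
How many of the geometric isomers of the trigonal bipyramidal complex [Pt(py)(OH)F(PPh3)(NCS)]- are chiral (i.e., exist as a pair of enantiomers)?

A trigonal bipyramid has two axial and three equatorial sites, which are chemically inequivalent.
Placing the ligands in turn and identifying arrangements related by rotation or reflection leaves 10 distinct geometric isomers.
Of these, 10 lack any improper symmetry element and so occur as enantiomeric pairs, giving 10 + 10 = 20 stereoisomers in total.

10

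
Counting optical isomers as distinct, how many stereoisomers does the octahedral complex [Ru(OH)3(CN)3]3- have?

2

The six octahedral sites form three mutually perpendicular trans pairs.
Systematic placement gives 2 geometric isomers: OH mer; OH fac.
Each arrangement has an internal mirror plane or centre of symmetry, so none is chiral.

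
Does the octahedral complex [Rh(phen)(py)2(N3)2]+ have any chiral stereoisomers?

yes

Each phen is bidentate and must span two cis positions.
Working through the distinct placements yields 3 geometric isomers: py cis, N3 trans; py trans, N3 cis; py cis, N3 cis (chiral).
One of these lacks any improper symmetry element and so occurs as an enantiomeric pair, giving 3 + 1 = 4 stereoisomers in total.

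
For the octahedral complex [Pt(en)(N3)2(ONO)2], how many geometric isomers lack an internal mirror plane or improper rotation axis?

1

The six octahedral sites form three mutually perpendicular trans pairs.
Each en is bidentate and must span two cis positions.
There are 3 geometric isomers: N3 trans, ONO cis; N3 cis, ONO cis (chiral); N3 cis, ONO trans.
One of these lacks any improper symmetry element and so occurs as an enantiomeric pair, giving 3 + 1 = 4 stereoisomers in total.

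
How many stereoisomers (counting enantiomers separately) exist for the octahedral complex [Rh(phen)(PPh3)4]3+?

1

An octahedron has six vertices in three trans pairs; every non-trans pair is cis.
Each phen is bidentate and must span two cis positions.
Only one geometric arrangement is possible.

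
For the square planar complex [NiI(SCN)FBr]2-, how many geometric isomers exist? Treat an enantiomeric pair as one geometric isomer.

There are 3 geometric isomers: (Br/I trans, F/SCN trans); (Br/SCN trans, F/I trans); (Br/F trans, I/SCN trans).

3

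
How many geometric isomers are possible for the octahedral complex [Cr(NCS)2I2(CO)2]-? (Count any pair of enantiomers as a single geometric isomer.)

5

There are 5 geometric isomers: NCS trans, I trans, CO trans; NCS cis, I cis, CO trans; NCS trans, I cis, CO cis; NCS cis, I cis, CO cis (chiral); NCS cis, I trans, CO cis.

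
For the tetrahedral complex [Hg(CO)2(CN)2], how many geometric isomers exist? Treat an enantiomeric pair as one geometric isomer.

In a tetrahedral complex all four positions are equivalent and every pair of ligands is adjacent — there is no cis/trans distinction.
Only one geometric arrangement is possible.

1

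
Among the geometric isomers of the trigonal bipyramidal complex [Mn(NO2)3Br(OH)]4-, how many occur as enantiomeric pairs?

0

The distinct arrangements are (4 in all): Br axial, OH equatorial; Br axial, OH axial; Br equatorial, OH equatorial; Br equatorial, OH axial.
Each arrangement has an internal mirror plane or centre of symmetry, so none is chiral.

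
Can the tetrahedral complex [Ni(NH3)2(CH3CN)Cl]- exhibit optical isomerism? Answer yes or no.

In a tetrahedral complex all four positions are equivalent and every pair of ligands is adjacent — there is no cis/trans distinction.
Only one geometric arrangement is possible.

no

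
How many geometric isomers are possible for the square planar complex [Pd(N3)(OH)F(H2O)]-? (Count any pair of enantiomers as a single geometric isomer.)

3

Working through the distinct placements yields 3 geometric isomers: (F/N3 trans, H2O/OH trans); (F/OH trans, H2O/N3 trans); (F/H2O trans, N3/OH trans).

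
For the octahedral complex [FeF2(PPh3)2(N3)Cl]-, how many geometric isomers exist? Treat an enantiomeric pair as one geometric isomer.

6

An octahedron has six vertices in three trans pairs; every non-trans pair is cis.
There are 6 geometric isomers: F cis, PPh3 trans; F cis, PPh3 cis (3 arrangements, 2 chiral); F trans, PPh3 trans; F trans, PPh3 cis.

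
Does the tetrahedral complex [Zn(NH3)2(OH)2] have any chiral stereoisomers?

All four vertices of a tetrahedron are equivalent and mutually adjacent, so cis/trans isomerism cannot arise.
Only one geometric arrangement is possible.

no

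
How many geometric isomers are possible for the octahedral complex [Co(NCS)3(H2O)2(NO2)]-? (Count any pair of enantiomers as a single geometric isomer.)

3

The six octahedral sites form three mutually perpendicular trans pairs.
Working through the distinct placements yields 3 geometric isomers: NCS mer, H2O trans; NCS fac, H2O cis; NCS mer, H2O cis.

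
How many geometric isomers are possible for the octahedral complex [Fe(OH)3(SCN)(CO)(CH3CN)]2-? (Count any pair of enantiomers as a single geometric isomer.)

Working through the distinct placements yields 4 geometric isomers: OH mer (3 arrangements); OH fac (chiral).

4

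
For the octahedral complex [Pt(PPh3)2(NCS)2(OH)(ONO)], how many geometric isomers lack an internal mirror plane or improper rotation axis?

2

An octahedron has six vertices in three trans pairs; every non-trans pair is cis.
Systematic placement gives 6 geometric isomers: PPh3 trans, NCS trans; PPh3 cis, NCS trans; PPh3 trans, NCS cis; PPh3 cis, NCS cis (3 arrangements, 2 chiral).
Of these, 2 lack any improper symmetry element and so occur as enantiomeric pairs, giving 6 + 2 = 8 stereoisomers in total.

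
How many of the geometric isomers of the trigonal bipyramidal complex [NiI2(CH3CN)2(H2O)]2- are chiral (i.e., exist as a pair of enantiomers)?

1

In a trigonal bipyramid the two axial positions differ from the three equatorial ones.
Placing the ligands in turn and identifying arrangements related by rotation or reflection leaves 5 distinct geometric isomers.
One of these lacks any improper symmetry element and so occurs as an enantiomeric pair, giving 5 + 1 = 6 stereoisomers in total.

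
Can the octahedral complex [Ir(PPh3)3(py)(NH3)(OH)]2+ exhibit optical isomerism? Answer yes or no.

In an octahedral complex each vertex has one trans partner and four cis neighbours.
There are 4 geometric isomers: PPh3 mer (3 arrangements); PPh3 fac (chiral).
One of these lacks any improper symmetry element and so occurs as an enantiomeric pair, giving 4 + 1 = 5 stereoisomers in total.

yes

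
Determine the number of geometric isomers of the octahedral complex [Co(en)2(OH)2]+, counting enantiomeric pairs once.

The six octahedral sites form three mutually perpendicular trans pairs.
Each en is bidentate and must span two cis positions.
Systematic placement gives 2 geometric isomers: OH trans; OH cis (chiral).

2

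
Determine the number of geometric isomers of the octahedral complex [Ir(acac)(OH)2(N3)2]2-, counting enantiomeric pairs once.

3

Each acac is bidentate and must span two cis positions.
Systematic placement gives 3 geometric isomers: OH cis, N3 trans; OH cis, N3 cis (chiral); OH trans, N3 cis.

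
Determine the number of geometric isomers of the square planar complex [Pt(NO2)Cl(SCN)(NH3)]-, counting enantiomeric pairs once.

A square has two trans pairs of vertices; adjacent vertices are cis.
Working through the distinct placements yields 3 geometric isomers: (Cl/NO2 trans, NH3/SCN trans); (Cl/SCN trans, NH3/NO2 trans); (Cl/NH3 trans, NO2/SCN trans).

3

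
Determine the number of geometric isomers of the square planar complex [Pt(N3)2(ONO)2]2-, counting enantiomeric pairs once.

2

There are 2 geometric isomers: N3 cis; N3 trans.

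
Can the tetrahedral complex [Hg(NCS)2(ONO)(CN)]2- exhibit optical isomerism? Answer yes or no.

All four vertices of a tetrahedron are equivalent and mutually adjacent, so cis/trans isomerism cannot arise.
Only one geometric arrangement is possible.

no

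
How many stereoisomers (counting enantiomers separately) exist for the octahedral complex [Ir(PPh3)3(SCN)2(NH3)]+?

3

The six octahedral sites form three mutually perpendicular trans pairs.
The distinct arrangements are (3 in all): PPh3 mer, SCN trans; PPh3 fac, SCN cis; PPh3 mer, SCN cis.
Each arrangement has an internal mirror plane or centre of symmetry, so none is chiral.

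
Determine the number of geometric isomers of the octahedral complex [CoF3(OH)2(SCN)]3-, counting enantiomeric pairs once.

An octahedron has six vertices in three trans pairs; every non-trans pair is cis.
Working through the distinct placements yields 3 geometric isomers: F mer, OH cis; F mer, OH trans; F fac, OH cis.

3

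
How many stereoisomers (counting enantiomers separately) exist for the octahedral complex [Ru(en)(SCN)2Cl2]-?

4

Each en is bidentate and must span two cis positions.
Working through the distinct placements yields 3 geometric isomers: SCN cis, Cl trans; SCN cis, Cl cis (chiral); SCN trans, Cl cis.
One of these lacks any improper symmetry element and so occurs as an enantiomeric pair, giving 3 + 1 = 4 stereoisomers in total.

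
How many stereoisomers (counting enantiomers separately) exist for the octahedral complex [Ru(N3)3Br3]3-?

2

An octahedron has six vertices in three trans pairs; every non-trans pair is cis.
The distinct arrangements are (2 in all): N3 mer; N3 fac.
Each arrangement has an internal mirror plane or centre of symmetry, so none is chiral.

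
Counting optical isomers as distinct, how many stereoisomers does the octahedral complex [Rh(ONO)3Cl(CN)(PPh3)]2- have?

In an octahedral complex each vertex has one trans partner and four cis neighbours.
Systematic placement gives 4 geometric isomers: ONO mer (3 arrangements); ONO fac (chiral).
One of these lacks any improper symmetry element and so occurs as an enantiomeric pair, giving 4 + 1 = 5 stereoisomers in total.

5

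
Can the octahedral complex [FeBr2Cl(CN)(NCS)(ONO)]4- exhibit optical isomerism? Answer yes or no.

Placing the ligands in turn and identifying arrangements related by rotation or reflection leaves 9 distinct geometric isomers.
Of these, 6 lack any improper symmetry element and so occur as enantiomeric pairs, giving 9 + 6 = 15 stereoisomers in total.

yes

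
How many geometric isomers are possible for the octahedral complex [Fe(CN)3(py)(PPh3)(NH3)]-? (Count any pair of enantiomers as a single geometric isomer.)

In an octahedral complex each vertex has one trans partner and four cis neighbours.
Systematic placement gives 4 geometric isomers: CN mer (3 arrangements); CN fac (chiral).

4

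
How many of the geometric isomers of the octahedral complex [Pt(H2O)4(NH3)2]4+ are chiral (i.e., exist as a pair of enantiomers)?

The six octahedral sites form three mutually perpendicular trans pairs.
Working through the distinct placements yields 2 geometric isomers: NH3 trans; NH3 cis.
Each arrangement has an internal mirror plane or centre of symmetry, so none is chiral.

0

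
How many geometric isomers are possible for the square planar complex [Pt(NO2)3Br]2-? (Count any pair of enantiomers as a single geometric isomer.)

In a square planar complex each vertex has one trans partner and two cis neighbours.
Only one geometric arrangement is possible.

1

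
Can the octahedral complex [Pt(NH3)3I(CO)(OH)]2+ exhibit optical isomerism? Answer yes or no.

In an octahedral complex each vertex has one trans partner and four cis neighbours.
Working through the distinct placements yields 4 geometric isomers: NH3 mer (3 arrangements); NH3 fac (chiral).
One of these lacks any improper symmetry element and so occurs as an enantiomeric pair, giving 4 + 1 = 5 stereoisomers in total.

yes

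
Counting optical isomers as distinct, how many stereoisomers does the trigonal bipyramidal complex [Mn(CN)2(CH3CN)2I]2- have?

In a trigonal bipyramid the two axial positions differ from the three equatorial ones.
Placing the ligands in turn and identifying arrangements related by rotation or reflection leaves 5 distinct geometric isomers.
One of these lacks any improper symmetry element and so occurs as an enantiomeric pair, giving 5 + 1 = 6 stereoisomers in total.

6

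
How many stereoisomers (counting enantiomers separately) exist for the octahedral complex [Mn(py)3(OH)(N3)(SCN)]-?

Working through the distinct placements yields 4 geometric isomers: py mer (3 arrangements); py fac (chiral).
One of these lacks any improper symmetry element and so occurs as an enantiomeric pair, giving 4 + 1 = 5 stereoisomers in total.

5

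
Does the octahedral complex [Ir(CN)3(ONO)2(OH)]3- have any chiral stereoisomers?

no

The six octahedral sites form three mutually perpendicular trans pairs.
Systematic placement gives 3 geometric isomers: CN mer, ONO trans; CN mer, ONO cis; CN fac, ONO cis.
Each arrangement has an internal mirror plane or centre of symmetry, so none is chiral.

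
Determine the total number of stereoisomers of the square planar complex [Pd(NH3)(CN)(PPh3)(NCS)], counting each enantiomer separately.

3

Systematic placement gives 3 geometric isomers: (CN/NH3 trans, NCS/PPh3 trans); (CN/PPh3 trans, NCS/NH3 trans); (CN/NCS trans, NH3/PPh3 trans).
Each arrangement has an internal mirror plane or centre of symmetry, so none is chiral.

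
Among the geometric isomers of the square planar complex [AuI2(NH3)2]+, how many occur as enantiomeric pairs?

Working through the distinct placements yields 2 geometric isomers: I cis; I trans.
Each arrangement has an internal mirror plane or centre of symmetry, so none is chiral.

0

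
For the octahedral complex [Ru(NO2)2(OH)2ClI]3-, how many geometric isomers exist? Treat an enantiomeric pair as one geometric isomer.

6

An octahedron has six vertices in three trans pairs; every non-trans pair is cis.
The distinct arrangements are (6 in all): NO2 trans, OH trans; NO2 cis, OH cis (3 arrangements, 2 chiral); NO2 cis, OH trans; NO2 trans, OH cis.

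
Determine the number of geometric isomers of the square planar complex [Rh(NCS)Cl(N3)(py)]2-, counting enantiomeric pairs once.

3

A square has two trans pairs of vertices; adjacent vertices are cis.
Working through the distinct placements yields 3 geometric isomers: (Cl/NCS trans, N3/py trans); (Cl/py trans, N3/NCS trans); (Cl/N3 trans, NCS/py trans).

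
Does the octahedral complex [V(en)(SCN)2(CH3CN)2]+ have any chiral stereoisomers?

An octahedron has six vertices in three trans pairs; every non-trans pair is cis.
Each en is bidentate and must span two cis positions.
Working through the distinct placements yields 3 geometric isomers: SCN cis, CH3CN trans; SCN cis, CH3CN cis (chiral); SCN trans, CH3CN cis.
One of these lacks any improper symmetry element and so occurs as an enantiomeric pair, giving 3 + 1 = 4 stereoisomers in total.

yes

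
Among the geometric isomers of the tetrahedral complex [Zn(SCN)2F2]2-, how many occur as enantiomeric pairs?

0

In a tetrahedral complex all four positions are equivalent and every pair of ligands is adjacent — there is no cis/trans distinction.
Only one geometric arrangement is possible.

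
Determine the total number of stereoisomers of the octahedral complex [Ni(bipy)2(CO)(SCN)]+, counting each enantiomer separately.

The six octahedral sites form three mutually perpendicular trans pairs.
Each bipy is bidentate and must span two cis positions.
There are 2 geometric isomers: CO and SCN mutually trans; CO and SCN mutually cis (chiral).
One of these lacks any improper symmetry element and so occurs as an enantiomeric pair, giving 2 + 1 = 3 stereoisomers in total.

3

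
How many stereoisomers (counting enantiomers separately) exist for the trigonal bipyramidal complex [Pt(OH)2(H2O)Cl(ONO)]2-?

A trigonal bipyramid has two axial and three equatorial sites, which are chemically inequivalent.
Systematic enumeration (placing each ligand type in turn and discarding arrangements equivalent by rotation or reflection) gives 7 geometric isomers.
Of these, 3 lack any improper symmetry element and so occur as enantiomeric pairs, giving 7 + 3 = 10 stereoisomers in total.

10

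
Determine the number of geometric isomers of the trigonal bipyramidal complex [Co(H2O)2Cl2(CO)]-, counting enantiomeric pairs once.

5

In a trigonal bipyramid the two axial positions differ from the three equatorial ones.
Placing the ligands in turn and identifying arrangements related by rotation or reflection leaves 5 distinct geometric isomers.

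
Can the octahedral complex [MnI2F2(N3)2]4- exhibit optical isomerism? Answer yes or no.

yes

Working through the distinct placements yields 5 geometric isomers: I trans, F trans, N3 trans; I cis, F trans, N3 cis; I cis, F cis, N3 trans; I cis, F cis, N3 cis (chiral); I trans, F cis, N3 cis.
One of these lacks any improper symmetry element and so occurs as an enantiomeric pair, giving 5 + 1 = 6 stereoisomers in total.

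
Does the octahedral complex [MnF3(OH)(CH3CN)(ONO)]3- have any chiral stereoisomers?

yes

The six octahedral sites form three mutually perpendicular trans pairs.
There are 4 geometric isomers: F mer (3 arrangements); F fac (chiral).
One of these lacks any improper symmetry element and so occurs as an enantiomeric pair, giving 4 + 1 = 5 stereoisomers in total.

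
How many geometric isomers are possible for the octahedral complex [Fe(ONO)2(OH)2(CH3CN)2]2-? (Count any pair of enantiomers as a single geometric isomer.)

5

The six octahedral sites form three mutually perpendicular trans pairs.
The distinct arrangements are (5 in all): ONO trans, OH trans, CH3CN trans; ONO cis, OH cis, CH3CN trans; ONO trans, OH cis, CH3CN cis; ONO cis, OH cis, CH3CN cis (chiral); ONO cis, OH trans, CH3CN cis.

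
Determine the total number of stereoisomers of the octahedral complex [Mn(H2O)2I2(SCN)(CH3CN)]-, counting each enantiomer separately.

In an octahedral complex each vertex has one trans partner and four cis neighbours.
There are 6 geometric isomers: H2O cis, I cis (3 arrangements, 2 chiral); H2O cis, I trans; H2O trans, I cis; H2O trans, I trans.
Of these, 2 lack any improper symmetry element and so occur as enantiomeric pairs, giving 6 + 2 = 8 stereoisomers in total.

8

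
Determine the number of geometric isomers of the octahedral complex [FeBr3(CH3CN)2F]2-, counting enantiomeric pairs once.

Working through the distinct placements yields 3 geometric isomers: Br mer, CH3CN cis; Br mer, CH3CN trans; Br fac, CH3CN cis.

3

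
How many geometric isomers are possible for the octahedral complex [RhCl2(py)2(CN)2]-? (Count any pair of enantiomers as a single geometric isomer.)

The six octahedral sites form three mutually perpendicular trans pairs.
Systematic placement gives 5 geometric isomers: Cl trans, py trans, CN trans; Cl cis, py cis, CN trans; Cl cis, py trans, CN cis; Cl cis, py cis, CN cis (chiral); Cl trans, py cis, CN cis.

5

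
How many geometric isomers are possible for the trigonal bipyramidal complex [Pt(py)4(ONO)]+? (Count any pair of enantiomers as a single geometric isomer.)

In a trigonal bipyramid the two axial positions differ from the three equatorial ones.
There are 2 geometric isomers: ONO axial; ONO equatorial.

2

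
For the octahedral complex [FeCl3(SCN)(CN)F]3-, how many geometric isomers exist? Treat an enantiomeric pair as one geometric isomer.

In an octahedral complex each vertex has one trans partner and four cis neighbours.
There are 4 geometric isomers: Cl mer (3 arrangements); Cl fac (chiral).

4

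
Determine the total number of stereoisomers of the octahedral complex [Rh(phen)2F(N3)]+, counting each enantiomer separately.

3

In an octahedral complex each vertex has one trans partner and four cis neighbours.
Each phen is bidentate and must span two cis positions.
The distinct arrangements are (2 in all): F and N3 mutually trans; F and N3 mutually cis (chiral).
One of these lacks any improper symmetry element and so occurs as an enantiomeric pair, giving 2 + 1 = 3 stereoisomers in total.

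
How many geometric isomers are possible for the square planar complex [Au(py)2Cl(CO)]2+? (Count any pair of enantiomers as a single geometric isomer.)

A square has two trans pairs of vertices; adjacent vertices are cis.
Systematic placement gives 2 geometric isomers: py cis; py trans.

2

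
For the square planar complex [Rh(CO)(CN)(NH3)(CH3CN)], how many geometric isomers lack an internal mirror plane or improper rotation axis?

A square has two trans pairs of vertices; adjacent vertices are cis.
There are 3 geometric isomers: (CH3CN/CO trans, CN/NH3 trans); (CH3CN/NH3 trans, CN/CO trans); (CH3CN/CN trans, CO/NH3 trans).
Each arrangement has an internal mirror plane or centre of symmetry, so none is chiral.

0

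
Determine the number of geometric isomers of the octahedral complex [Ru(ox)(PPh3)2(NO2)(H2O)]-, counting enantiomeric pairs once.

4

In an octahedral complex each vertex has one trans partner and four cis neighbours.
Each ox is bidentate and must span two cis positions.
Working through the distinct placements yields 4 geometric isomers: PPh3 cis (3 arrangements, 2 chiral); PPh3 trans.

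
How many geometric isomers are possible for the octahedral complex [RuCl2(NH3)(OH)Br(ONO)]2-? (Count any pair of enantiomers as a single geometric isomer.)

9

The six octahedral sites form three mutually perpendicular trans pairs.
Placing the ligands in turn and identifying arrangements related by rotation or reflection leaves 9 distinct geometric isomers.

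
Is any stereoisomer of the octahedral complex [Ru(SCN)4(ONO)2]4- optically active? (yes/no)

The six octahedral sites form three mutually perpendicular trans pairs.
Systematic placement gives 2 geometric isomers: ONO trans; ONO cis.
Each arrangement has an internal mirror plane or centre of symmetry, so none is chiral.

no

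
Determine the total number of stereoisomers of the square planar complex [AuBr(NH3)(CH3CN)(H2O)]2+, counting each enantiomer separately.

A square has two trans pairs of vertices; adjacent vertices are cis.
Systematic placement gives 3 geometric isomers: (Br/H2O trans, CH3CN/NH3 trans); (Br/NH3 trans, CH3CN/H2O trans); (Br/CH3CN trans, H2O/NH3 trans).
Each arrangement has an internal mirror plane or centre of symmetry, so none is chiral.

3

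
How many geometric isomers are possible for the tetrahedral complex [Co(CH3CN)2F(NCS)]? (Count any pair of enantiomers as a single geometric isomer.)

1

All four vertices of a tetrahedron are equivalent and mutually adjacent, so cis/trans isomerism cannot arise.
Only one geometric arrangement is possible.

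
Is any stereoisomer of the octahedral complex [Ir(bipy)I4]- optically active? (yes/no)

no

Each bipy is bidentate and must span two cis positions.
Only one geometric arrangement is possible.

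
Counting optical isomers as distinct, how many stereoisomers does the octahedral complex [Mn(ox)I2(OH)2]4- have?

4

In an octahedral complex each vertex has one trans partner and four cis neighbours.
Each ox is bidentate and must span two cis positions.
Working through the distinct placements yields 3 geometric isomers: I trans, OH cis; I cis, OH cis (chiral); I cis, OH trans.
One of these lacks any improper symmetry element and so occurs as an enantiomeric pair, giving 3 + 1 = 4 stereoisomers in total.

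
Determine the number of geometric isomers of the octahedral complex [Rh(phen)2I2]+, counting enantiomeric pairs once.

The six octahedral sites form three mutually perpendicular trans pairs.
Each phen is bidentate and must span two cis positions.
Working through the distinct placements yields 2 geometric isomers: I trans; I cis (chiral).

2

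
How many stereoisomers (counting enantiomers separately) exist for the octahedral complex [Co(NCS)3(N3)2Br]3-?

An octahedron has six vertices in three trans pairs; every non-trans pair is cis.
Systematic placement gives 3 geometric isomers: NCS mer, N3 cis; NCS mer, N3 trans; NCS fac, N3 cis.
Each arrangement has an internal mirror plane or centre of symmetry, so none is chiral.

3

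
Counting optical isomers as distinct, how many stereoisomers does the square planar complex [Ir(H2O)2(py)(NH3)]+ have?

A square has two trans pairs of vertices; adjacent vertices are cis.
The distinct arrangements are (2 in all): H2O cis; H2O trans.
Each arrangement has an internal mirror plane or centre of symmetry, so none is chiral.

2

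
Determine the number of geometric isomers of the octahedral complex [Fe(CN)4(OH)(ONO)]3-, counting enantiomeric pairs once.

In an octahedral complex each vertex has one trans partner and four cis neighbours.
There are 2 geometric isomers: OH and ONO mutually trans; OH and ONO mutually cis.

2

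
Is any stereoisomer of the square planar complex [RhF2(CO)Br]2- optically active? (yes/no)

A square has two trans pairs of vertices; adjacent vertices are cis.
Systematic placement gives 2 geometric isomers: F cis; F trans.
Each arrangement has an internal mirror plane or centre of symmetry, so none is chiral.

no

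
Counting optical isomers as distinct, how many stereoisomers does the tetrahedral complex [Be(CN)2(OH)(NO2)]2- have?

Only one geometric arrangement is possible.

1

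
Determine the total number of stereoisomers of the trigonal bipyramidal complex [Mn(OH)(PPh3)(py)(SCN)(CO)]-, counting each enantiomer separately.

20

In a trigonal bipyramid the two axial positions differ from the three equatorial ones.
Exhaustive case analysis gives 10 geometric isomers.
Of these, 10 lack any improper symmetry element and so occur as enantiomeric pairs, giving 10 + 10 = 20 stereoisomers in total.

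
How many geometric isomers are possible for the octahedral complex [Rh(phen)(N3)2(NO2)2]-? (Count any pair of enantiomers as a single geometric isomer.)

3

An octahedron has six vertices in three trans pairs; every non-trans pair is cis.
Each phen is bidentate and must span two cis positions.
Systematic placement gives 3 geometric isomers: N3 trans, NO2 cis; N3 cis, NO2 cis (chiral); N3 cis, NO2 trans.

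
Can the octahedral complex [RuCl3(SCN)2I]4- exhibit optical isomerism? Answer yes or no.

An octahedron has six vertices in three trans pairs; every non-trans pair is cis.
There are 3 geometric isomers: Cl mer, SCN trans; Cl mer, SCN cis; Cl fac, SCN cis.
Each arrangement has an internal mirror plane or centre of symmetry, so none is chiral.

no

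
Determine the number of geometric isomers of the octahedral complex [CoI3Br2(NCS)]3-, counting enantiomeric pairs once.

3

The six octahedral sites form three mutually perpendicular trans pairs.
Working through the distinct placements yields 3 geometric isomers: I mer, Br trans; I fac, Br cis; I mer, Br cis.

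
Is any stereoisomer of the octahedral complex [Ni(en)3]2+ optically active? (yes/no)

yes

The six octahedral sites form three mutually perpendicular trans pairs.
Each en is bidentate and must span two cis positions.
Only one geometric arrangement is possible; it has no improper symmetry element, so it exists as a pair of enantiomers (2 stereoisomers).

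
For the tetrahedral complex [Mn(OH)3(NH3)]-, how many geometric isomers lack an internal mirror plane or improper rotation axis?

Only one geometric arrangement is possible.

0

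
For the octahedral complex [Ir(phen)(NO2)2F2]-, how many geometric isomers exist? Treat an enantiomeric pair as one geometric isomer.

The six octahedral sites form three mutually perpendicular trans pairs.
Each phen is bidentate and must span two cis positions.
Systematic placement gives 3 geometric isomers: NO2 cis, F trans; NO2 cis, F cis (chiral); NO2 trans, F cis.

3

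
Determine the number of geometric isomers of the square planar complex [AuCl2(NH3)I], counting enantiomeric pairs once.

2

In a square planar complex each vertex has one trans partner and two cis neighbours.
Working through the distinct placements yields 2 geometric isomers: Cl cis; Cl trans.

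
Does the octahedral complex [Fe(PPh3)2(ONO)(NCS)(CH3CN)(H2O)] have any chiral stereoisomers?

In an octahedral complex each vertex has one trans partner and four cis neighbours.
Systematic enumeration (placing each ligand type in turn and discarding arrangements equivalent by rotation or reflection) gives 9 geometric isomers.
Of these, 6 lack any improper symmetry element and so occur as enantiomeric pairs, giving 9 + 6 = 15 stereoisomers in total.

yes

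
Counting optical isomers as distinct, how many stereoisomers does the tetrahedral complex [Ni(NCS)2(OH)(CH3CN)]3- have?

1

Only one geometric arrangement is possible.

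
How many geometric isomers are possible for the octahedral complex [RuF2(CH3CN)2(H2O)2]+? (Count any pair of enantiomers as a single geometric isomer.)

5

The six octahedral sites form three mutually perpendicular trans pairs.
Systematic placement gives 5 geometric isomers: F trans, CH3CN trans, H2O trans; F cis, CH3CN trans, H2O cis; F cis, CH3CN cis, H2O trans; F cis, CH3CN cis, H2O cis (chiral); F trans, CH3CN cis, H2O cis.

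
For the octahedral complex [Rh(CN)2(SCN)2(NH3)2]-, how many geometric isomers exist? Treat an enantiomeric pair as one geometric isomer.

5

An octahedron has six vertices in three trans pairs; every non-trans pair is cis.
There are 5 geometric isomers: CN trans, SCN trans, NH3 trans; CN trans, SCN cis, NH3 cis; CN cis, SCN trans, NH3 cis; CN cis, SCN cis, NH3 cis (chiral); CN cis, SCN cis, NH3 trans.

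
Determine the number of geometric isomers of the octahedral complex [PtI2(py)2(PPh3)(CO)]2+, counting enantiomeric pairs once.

The six octahedral sites form three mutually perpendicular trans pairs.
There are 6 geometric isomers: I cis, py trans; I cis, py cis (3 arrangements, 2 chiral); I trans, py trans; I trans, py cis.

6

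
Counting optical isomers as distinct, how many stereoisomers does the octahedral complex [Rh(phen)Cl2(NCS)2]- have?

4

In an octahedral complex each vertex has one trans partner and four cis neighbours.
Each phen is bidentate and must span two cis positions.
Systematic placement gives 3 geometric isomers: Cl trans, NCS cis; Cl cis, NCS cis (chiral); Cl cis, NCS trans.
One of these lacks any improper symmetry element and so occurs as an enantiomeric pair, giving 3 + 1 = 4 stereoisomers in total.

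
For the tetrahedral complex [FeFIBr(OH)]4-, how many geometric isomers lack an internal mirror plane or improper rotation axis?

All four vertices of a tetrahedron are equivalent and mutually adjacent, so cis/trans isomerism cannot arise.
Only one geometric arrangement is possible; it has no improper symmetry element, so it exists as a pair of enantiomers (2 stereoisomers).

1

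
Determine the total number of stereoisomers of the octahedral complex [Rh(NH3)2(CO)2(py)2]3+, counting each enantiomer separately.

6

The distinct arrangements are (5 in all): NH3 trans, CO trans, py trans; NH3 cis, CO trans, py cis; NH3 cis, CO cis, py trans; NH3 cis, CO cis, py cis (chiral); NH3 trans, CO cis, py cis.
One of these lacks any improper symmetry element and so occurs as an enantiomeric pair, giving 5 + 1 = 6 stereoisomers in total.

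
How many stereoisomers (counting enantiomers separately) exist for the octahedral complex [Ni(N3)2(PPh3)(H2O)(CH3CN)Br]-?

15

Exhaustive case analysis gives 9 geometric isomers.
Of these, 6 lack any improper symmetry element and so occur as enantiomeric pairs, giving 9 + 6 = 15 stereoisomers in total.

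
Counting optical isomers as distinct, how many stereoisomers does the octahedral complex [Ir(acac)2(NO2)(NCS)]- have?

3

The six octahedral sites form three mutually perpendicular trans pairs.
Each acac is bidentate and must span two cis positions.
Working through the distinct placements yields 2 geometric isomers: NO2 and NCS mutually trans; NO2 and NCS mutually cis (chiral).
One of these lacks any improper symmetry element and so occurs as an enantiomeric pair, giving 2 + 1 = 3 stereoisomers in total.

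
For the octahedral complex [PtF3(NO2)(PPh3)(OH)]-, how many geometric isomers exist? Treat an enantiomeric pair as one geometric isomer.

In an octahedral complex each vertex has one trans partner and four cis neighbours.
There are 4 geometric isomers: F mer (3 arrangements); F fac (chiral).

4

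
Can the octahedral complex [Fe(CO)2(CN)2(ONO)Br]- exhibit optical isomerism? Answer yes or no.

Systematic placement gives 6 geometric isomers: CO cis, CN cis (3 arrangements, 2 chiral); CO trans, CN cis; CO cis, CN trans; CO trans, CN trans.
Of these, 2 lack any improper symmetry element and so occur as enantiomeric pairs, giving 6 + 2 = 8 stereoisomers in total.

yes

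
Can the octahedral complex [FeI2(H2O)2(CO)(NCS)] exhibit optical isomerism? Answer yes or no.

yes

The six octahedral sites form three mutually perpendicular trans pairs.
There are 6 geometric isomers: I cis, H2O cis (3 arrangements, 2 chiral); I trans, H2O cis; I cis, H2O trans; I trans, H2O trans.
Of these, 2 lack any improper symmetry element and so occur as enantiomeric pairs, giving 6 + 2 = 8 stereoisomers in total.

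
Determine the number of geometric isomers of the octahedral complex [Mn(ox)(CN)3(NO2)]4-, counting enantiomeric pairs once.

Each ox is bidentate and must span two cis positions.
There are 2 geometric isomers: CN mer; CN fac.

2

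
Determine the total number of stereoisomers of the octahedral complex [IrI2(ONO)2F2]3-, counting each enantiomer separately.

6

The six octahedral sites form three mutually perpendicular trans pairs.
There are 5 geometric isomers: I trans, ONO trans, F trans; I cis, ONO cis, F trans; I cis, ONO trans, F cis; I cis, ONO cis, F cis (chiral); I trans, ONO cis, F cis.
One of these lacks any improper symmetry element and so occurs as an enantiomeric pair, giving 5 + 1 = 6 stereoisomers in total.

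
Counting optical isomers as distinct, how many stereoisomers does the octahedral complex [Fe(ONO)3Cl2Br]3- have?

The six octahedral sites form three mutually perpendicular trans pairs.
There are 3 geometric isomers: ONO mer, Cl cis; ONO mer, Cl trans; ONO fac, Cl cis.
Each arrangement has an internal mirror plane or centre of symmetry, so none is chiral.

3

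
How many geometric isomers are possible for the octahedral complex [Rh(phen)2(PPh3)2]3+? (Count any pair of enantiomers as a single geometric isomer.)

Each phen is bidentate and must span two cis positions.
Systematic placement gives 2 geometric isomers: PPh3 trans; PPh3 cis (chiral).

2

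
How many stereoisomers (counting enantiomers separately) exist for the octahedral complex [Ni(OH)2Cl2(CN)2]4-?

In an octahedral complex each vertex has one trans partner and four cis neighbours.
There are 5 geometric isomers: OH trans, Cl trans, CN trans; OH cis, Cl cis, CN trans; OH trans, Cl cis, CN cis; OH cis, Cl cis, CN cis (chiral); OH cis, Cl trans, CN cis.
One of these lacks any improper symmetry element and so occurs as an enantiomeric pair, giving 5 + 1 = 6 stereoisomers in total.

6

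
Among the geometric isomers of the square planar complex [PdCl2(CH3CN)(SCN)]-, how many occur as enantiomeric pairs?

0

A square has two trans pairs of vertices; adjacent vertices are cis.
There are 2 geometric isomers: Cl cis; Cl trans.
Each arrangement has an internal mirror plane or centre of symmetry, so none is chiral.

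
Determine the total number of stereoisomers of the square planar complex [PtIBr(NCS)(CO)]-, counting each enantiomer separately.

A square has two trans pairs of vertices; adjacent vertices are cis.
There are 3 geometric isomers: (Br/I trans, CO/NCS trans); (Br/NCS trans, CO/I trans); (Br/CO trans, I/NCS trans).
Each arrangement has an internal mirror plane or centre of symmetry, so none is chiral.

3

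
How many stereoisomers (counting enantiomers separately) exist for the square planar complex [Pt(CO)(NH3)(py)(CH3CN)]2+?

There are 3 geometric isomers: (CH3CN/NH3 trans, CO/py trans); (CH3CN/py trans, CO/NH3 trans); (CH3CN/CO trans, NH3/py trans).
Each arrangement has an internal mirror plane or centre of symmetry, so none is chiral.

3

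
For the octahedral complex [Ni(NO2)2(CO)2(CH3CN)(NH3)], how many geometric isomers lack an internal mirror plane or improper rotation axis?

In an octahedral complex each vertex has one trans partner and four cis neighbours.
Working through the distinct placements yields 6 geometric isomers: NO2 trans, CO cis; NO2 cis, CO cis (3 arrangements, 2 chiral); NO2 trans, CO trans; NO2 cis, CO trans.
Of these, 2 lack any improper symmetry element and so occur as enantiomeric pairs, giving 6 + 2 = 8 stereoisomers in total.

2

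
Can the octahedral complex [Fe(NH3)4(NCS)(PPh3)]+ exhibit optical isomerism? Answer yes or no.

no

In an octahedral complex each vertex has one trans partner and four cis neighbours.
There are 2 geometric isomers: NCS and PPh3 mutually cis; NCS and PPh3 mutually trans.
Each arrangement has an internal mirror plane or centre of symmetry, so none is chiral.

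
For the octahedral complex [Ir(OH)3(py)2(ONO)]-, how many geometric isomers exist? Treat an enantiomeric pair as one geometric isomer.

The distinct arrangements are (3 in all): OH mer, py trans; OH mer, py cis; OH fac, py cis.

3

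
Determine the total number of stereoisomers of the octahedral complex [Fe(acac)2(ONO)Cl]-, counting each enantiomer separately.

In an octahedral complex each vertex has one trans partner and four cis neighbours.
Each acac is bidentate and must span two cis positions.
Systematic placement gives 2 geometric isomers: ONO and Cl mutually trans; ONO and Cl mutually cis (chiral).
One of these lacks any improper symmetry element and so occurs as an enantiomeric pair, giving 2 + 1 = 3 stereoisomers in total.

3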